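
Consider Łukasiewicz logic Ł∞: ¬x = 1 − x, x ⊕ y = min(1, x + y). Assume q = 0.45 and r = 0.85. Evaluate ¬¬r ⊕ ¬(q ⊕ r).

0.85

¬r = 1 − 0.85 = 0.15
¬¬r = 1 − 0.15 = 0.85
q ⊕ r = min(1, 0.45 + 0.85) = min(1, 1.30) = 1.00
¬(q ⊕ r) = 1 − 1.00 = 0.00
¬¬r ⊕ ¬(q ⊕ r) = min(1, 0.85 + 0.00) = min(1, 0.85) = 0.85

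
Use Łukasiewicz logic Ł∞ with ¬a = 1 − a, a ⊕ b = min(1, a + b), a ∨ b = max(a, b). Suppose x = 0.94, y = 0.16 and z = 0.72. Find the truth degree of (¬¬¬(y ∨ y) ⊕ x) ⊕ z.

y ∨ y = max(0.16, 0.16) = 0.16
¬(y ∨ y) = 1 − 0.16 = 0.84
¬¬(y ∨ y) = 1 − 0.84 = 0.16
¬¬¬(y ∨ y) = 1 − 0.16 = 0.84
¬¬¬(y ∨ y) ⊕ x = min(1, 0.84 + 0.94) = min(1, 1.78) = 1.00
(¬¬¬(y ∨ y) ⊕ x) ⊕ z = min(1, 1.00 + 0.72) = min(1, 1.72) = 1.00

1.00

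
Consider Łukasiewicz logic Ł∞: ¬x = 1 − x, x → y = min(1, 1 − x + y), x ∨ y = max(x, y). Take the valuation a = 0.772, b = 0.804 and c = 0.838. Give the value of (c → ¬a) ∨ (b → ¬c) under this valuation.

¬a = 1 − 0.772 = 0.228
c → ¬a = min(1, 1 − 0.838 + 0.228) = min(1, 0.390) = 0.390
¬c = 1 − 0.838 = 0.162
b → ¬c = min(1, 1 − 0.804 + 0.162) = min(1, 0.358) = 0.358
(c → ¬a) ∨ (b → ¬c) = max(0.390, 0.358) = 0.390

0.390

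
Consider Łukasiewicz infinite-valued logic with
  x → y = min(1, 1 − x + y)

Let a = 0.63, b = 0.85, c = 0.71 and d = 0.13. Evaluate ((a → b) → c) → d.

0.42

a → b = min(1, 1 − 0.63 + 0.85) = min(1, 1.22) = 1.00
(a → b) → c = min(1, 1 − 1.00 + 0.71) = min(1, 0.71) = 0.71
((a → b) → c) → d = min(1, 1 − 0.71 + 0.13) = min(1, 0.42) = 0.42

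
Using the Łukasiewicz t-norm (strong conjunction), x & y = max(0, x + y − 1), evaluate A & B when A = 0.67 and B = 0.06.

A & B = max(0, 0.67 + 0.06 − 1) = max(0, -0.27) = 0.00
For comparison, the Gödel (minimum) t-norm min(x, y) would give 0.06.

0.00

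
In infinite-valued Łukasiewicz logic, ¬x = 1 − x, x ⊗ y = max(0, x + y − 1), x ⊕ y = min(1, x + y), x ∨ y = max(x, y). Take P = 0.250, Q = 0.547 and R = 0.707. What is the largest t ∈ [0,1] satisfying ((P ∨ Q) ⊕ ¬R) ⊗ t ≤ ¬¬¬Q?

0.613

P ∨ Q = max(0.250, 0.547) = 0.547
¬R = 1 − 0.707 = 0.293
(P ∨ Q) ⊕ ¬R = min(1, 0.547 + 0.293) = min(1, 0.840) = 0.840
So the left factor is (P ∨ Q) ⊕ ¬R = 0.840.
¬Q = 1 − 0.547 = 0.453
¬¬Q = 1 − 0.453 = 0.547
¬¬¬Q = 1 − 0.547 = 0.453
So the right-hand bound is ¬¬¬Q = 0.453.
The residuum of the Łukasiewicz t-norm gives the supremum: min(1, 1 − 0.840 + 0.453).
1 − 0.840 + 0.453 = 0.613, so t = min(1, 0.613) = 0.613.
Check: 0.840 ⊗ 0.613 = max(0, 0.453) = 0.453 ≤ 0.453.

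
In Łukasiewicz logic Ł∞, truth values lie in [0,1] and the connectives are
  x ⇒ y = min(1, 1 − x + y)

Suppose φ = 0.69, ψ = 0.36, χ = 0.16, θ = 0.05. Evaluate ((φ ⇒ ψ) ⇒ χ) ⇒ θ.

φ ⇒ ψ = min(1, 1 − 0.69 + 0.36) = min(1, 0.67) = 0.67
(φ ⇒ ψ) ⇒ χ = min(1, 1 − 0.67 + 0.16) = min(1, 0.49) = 0.49
((φ ⇒ ψ) ⇒ χ) ⇒ θ = min(1, 1 − 0.49 + 0.05) = min(1, 0.56) = 0.56

0.56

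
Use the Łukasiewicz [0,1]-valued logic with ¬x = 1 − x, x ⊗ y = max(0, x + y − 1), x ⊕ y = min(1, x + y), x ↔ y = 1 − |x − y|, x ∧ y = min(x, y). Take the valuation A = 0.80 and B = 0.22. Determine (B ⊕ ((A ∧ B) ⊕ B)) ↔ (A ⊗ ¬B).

0.92

A ∧ B = min(0.80, 0.22) = 0.22
(A ∧ B) ⊕ B = min(1, 0.22 + 0.22) = min(1, 0.44) = 0.44
B ⊕ ((A ∧ B) ⊕ B) = min(1, 0.22 + 0.44) = min(1, 0.66) = 0.66
¬B = 1 − 0.22 = 0.78
A ⊗ ¬B = max(0, 0.80 + 0.78 − 1) = max(0, 0.58) = 0.58
(B ⊕ ((A ∧ B) ⊕ B)) ↔ (A ⊗ ¬B) = 1 − |0.66 − 0.58| = 1 − 0.08 = 0.92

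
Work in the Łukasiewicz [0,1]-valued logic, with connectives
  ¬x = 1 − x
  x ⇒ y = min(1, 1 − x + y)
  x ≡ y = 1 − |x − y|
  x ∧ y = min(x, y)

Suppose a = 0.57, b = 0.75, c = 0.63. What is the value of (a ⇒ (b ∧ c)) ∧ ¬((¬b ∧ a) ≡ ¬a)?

0.18

b ∧ c = min(0.75, 0.63) = 0.63
a ⇒ (b ∧ c) = min(1, 1 − 0.57 + 0.63) = min(1, 1.06) = 1.00
¬b = 1 − 0.75 = 0.25
¬b ∧ a = min(0.25, 0.57) = 0.25
¬a = 1 − 0.57 = 0.43
(¬b ∧ a) ≡ ¬a = 1 − |0.25 − 0.43| = 1 − 0.18 = 0.82
¬((¬b ∧ a) ≡ ¬a) = 1 − 0.82 = 0.18
(a ⇒ (b ∧ c)) ∧ ¬((¬b ∧ a) ≡ ¬a) = min(1.00, 0.18) = 0.18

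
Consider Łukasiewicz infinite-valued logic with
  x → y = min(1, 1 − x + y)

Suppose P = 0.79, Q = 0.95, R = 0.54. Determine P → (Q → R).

0.80

Q → R = min(1, 1 − 0.95 + 0.54) = min(1, 0.59) = 0.59
P → (Q → R) = min(1, 1 − 0.79 + 0.59) = min(1, 0.80) = 0.80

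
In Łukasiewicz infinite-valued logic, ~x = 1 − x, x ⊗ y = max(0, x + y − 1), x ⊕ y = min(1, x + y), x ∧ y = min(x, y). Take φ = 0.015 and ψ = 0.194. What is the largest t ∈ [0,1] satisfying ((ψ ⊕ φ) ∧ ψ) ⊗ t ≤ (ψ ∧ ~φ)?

ψ ⊕ φ = min(1, 0.194 + 0.015) = min(1, 0.209) = 0.209
(ψ ⊕ φ) ∧ ψ = min(0.209, 0.194) = 0.194
So the left factor is (ψ ⊕ φ) ∧ ψ = 0.194.
~φ = 1 − 0.015 = 0.985
ψ ∧ ~φ = min(0.194, 0.985) = 0.194
So the right-hand bound is ψ ∧ ~φ = 0.194.
The residuum of the Łukasiewicz t-norm gives the supremum: min(1, 1 − 0.194 + 0.194).
1 − 0.194 + 0.194 = 1.000, so t = min(1, 1.000) = 1.000.
Check: 0.194 ⊗ 1.000 = max(0, 0.194) = 0.194 ≤ 0.194.

1.000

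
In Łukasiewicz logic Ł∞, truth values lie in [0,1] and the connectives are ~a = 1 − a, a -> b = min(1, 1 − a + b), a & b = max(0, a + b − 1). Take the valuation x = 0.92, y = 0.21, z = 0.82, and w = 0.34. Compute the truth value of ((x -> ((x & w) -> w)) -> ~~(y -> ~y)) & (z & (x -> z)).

0.72

x & w = max(0, 0.92 + 0.34 − 1) = max(0, 0.26) = 0.26
(x & w) -> w = min(1, 1 − 0.26 + 0.34) = min(1, 1.08) = 1.00
x -> ((x & w) -> w) = min(1, 1 − 0.92 + 1.00) = min(1, 1.08) = 1.00
~y = 1 − 0.21 = 0.79
y -> ~y = min(1, 1 − 0.21 + 0.79) = min(1, 1.58) = 1.00
~(y -> ~y) = 1 − 1.00 = 0.00
~~(y -> ~y) = 1 − 0.00 = 1.00
(x -> ((x & w) -> w)) -> ~~(y -> ~y) = min(1, 1 − 1.00 + 1.00) = min(1, 1.00) = 1.00
x -> z = min(1, 1 − 0.92 + 0.82) = min(1, 0.90) = 0.90
z & (x -> z) = max(0, 0.82 + 0.90 − 1) = max(0, 0.72) = 0.72
((x -> ((x & w) -> w)) -> ~~(y -> ~y)) & (z & (x -> z)) = max(0, 1.00 + 0.72 − 1) = max(0, 0.72) = 0.72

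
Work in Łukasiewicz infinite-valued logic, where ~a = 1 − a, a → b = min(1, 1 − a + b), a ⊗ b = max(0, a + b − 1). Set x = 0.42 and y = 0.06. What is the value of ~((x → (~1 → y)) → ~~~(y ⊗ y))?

0.00

~1 = 1 − 1.00 = 0.00
~1 → y = min(1, 1 − 0.00 + 0.06) = min(1, 1.06) = 1.00
x → (~1 → y) = min(1, 1 − 0.42 + 1.00) = min(1, 1.58) = 1.00
y ⊗ y = max(0, 0.06 + 0.06 − 1) = max(0, -0.88) = 0.00
~(y ⊗ y) = 1 − 0.00 = 1.00
~~(y ⊗ y) = 1 − 1.00 = 0.00
~~~(y ⊗ y) = 1 − 0.00 = 1.00
(x → (~1 → y)) → ~~~(y ⊗ y) = min(1, 1 − 1.00 + 1.00) = min(1, 1.00) = 1.00
~((x → (~1 → y)) → ~~~(y ⊗ y)) = 1 − 1.00 = 0.00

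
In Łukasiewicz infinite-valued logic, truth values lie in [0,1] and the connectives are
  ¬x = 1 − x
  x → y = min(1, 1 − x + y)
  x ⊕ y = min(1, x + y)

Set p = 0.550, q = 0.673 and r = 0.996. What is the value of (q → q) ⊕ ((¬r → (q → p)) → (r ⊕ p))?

q → q = min(1, 1 − 0.673 + 0.673) = min(1, 1.000) = 1.000
¬r = 1 − 0.996 = 0.004
q → p = min(1, 1 − 0.673 + 0.550) = min(1, 0.877) = 0.877
¬r → (q → p) = min(1, 1 − 0.004 + 0.877) = min(1, 1.873) = 1.000
r ⊕ p = min(1, 0.996 + 0.550) = min(1, 1.546) = 1.000
(¬r → (q → p)) → (r ⊕ p) = min(1, 1 − 1.000 + 1.000) = min(1, 1.000) = 1.000
(q → q) ⊕ ((¬r → (q → p)) → (r ⊕ p)) = min(1, 1.000 + 1.000) = min(1, 2.000) = 1.000

1.000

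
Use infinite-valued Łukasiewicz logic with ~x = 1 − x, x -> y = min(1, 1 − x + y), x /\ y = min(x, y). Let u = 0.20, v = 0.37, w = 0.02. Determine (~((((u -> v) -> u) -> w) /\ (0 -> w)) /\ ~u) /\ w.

u -> v = min(1, 1 − 0.20 + 0.37) = min(1, 1.17) = 1.00
(u -> v) -> u = min(1, 1 − 1.00 + 0.20) = min(1, 0.20) = 0.20
((u -> v) -> u) -> w = min(1, 1 − 0.20 + 0.02) = min(1, 0.82) = 0.82
0 -> w = min(1, 1 − 0.00 + 0.02) = min(1, 1.02) = 1.00
(((u -> v) -> u) -> w) /\ (0 -> w) = min(0.82, 1.00) = 0.82
~((((u -> v) -> u) -> w) /\ (0 -> w)) = 1 − 0.82 = 0.18
~u = 1 − 0.20 = 0.80
~((((u -> v) -> u) -> w) /\ (0 -> w)) /\ ~u = min(0.18, 0.80) = 0.18
(~((((u -> v) -> u) -> w) /\ (0 -> w)) /\ ~u) /\ w = min(0.18, 0.02) = 0.02

0.02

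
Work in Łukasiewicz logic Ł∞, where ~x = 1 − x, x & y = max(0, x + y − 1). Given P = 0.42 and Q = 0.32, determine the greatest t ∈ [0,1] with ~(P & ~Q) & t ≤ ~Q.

0.78

~Q = 1 − 0.32 = 0.68
P & ~Q = max(0, 0.42 + 0.68 − 1) = max(0, 0.10) = 0.10
~(P & ~Q) = 1 − 0.10 = 0.90
So the left factor is ~(P & ~Q) = 0.90.
So the right-hand bound is ~Q = 0.68.
The residuum of the Łukasiewicz t-norm gives the supremum: min(1, 1 − 0.90 + 0.68).
1 − 0.90 + 0.68 = 0.78, so t = min(1, 0.78) = 0.78.
Check: 0.90 & 0.78 = max(0, 0.68) = 0.68 ≤ 0.68.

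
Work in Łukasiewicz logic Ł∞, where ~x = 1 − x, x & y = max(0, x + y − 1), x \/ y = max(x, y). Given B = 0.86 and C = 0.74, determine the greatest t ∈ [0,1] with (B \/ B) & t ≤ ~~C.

B \/ B = max(0.86, 0.86) = 0.86
So the left factor is B \/ B = 0.86.
~C = 1 − 0.74 = 0.26
~~C = 1 − 0.26 = 0.74
So the right-hand bound is ~~C = 0.74.
The residuum of the Łukasiewicz t-norm gives the supremum: min(1, 1 − 0.86 + 0.74).
1 − 0.86 + 0.74 = 0.88, so t = min(1, 0.88) = 0.88.
Check: 0.86 & 0.88 = max(0, 0.74) = 0.74 ≤ 0.74.

0.88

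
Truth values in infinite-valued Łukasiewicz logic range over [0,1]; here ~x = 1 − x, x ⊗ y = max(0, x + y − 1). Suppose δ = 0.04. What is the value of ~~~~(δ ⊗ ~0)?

0.04

~0 = 1 − 0.00 = 1.00
δ ⊗ ~0 = max(0, 0.04 + 1.00 − 1) = max(0, 0.04) = 0.04
~(δ ⊗ ~0) = 1 − 0.04 = 0.96
~~(δ ⊗ ~0) = 1 − 0.96 = 0.04
~~~(δ ⊗ ~0) = 1 − 0.04 = 0.96
~~~~(δ ⊗ ~0) = 1 − 0.96 = 0.04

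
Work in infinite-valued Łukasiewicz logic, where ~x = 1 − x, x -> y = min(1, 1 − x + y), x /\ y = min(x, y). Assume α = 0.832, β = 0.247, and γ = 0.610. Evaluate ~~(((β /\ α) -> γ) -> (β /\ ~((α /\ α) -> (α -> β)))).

β /\ α = min(0.247, 0.832) = 0.247
(β /\ α) -> γ = min(1, 1 − 0.247 + 0.610) = min(1, 1.363) = 1.000
α /\ α = min(0.832, 0.832) = 0.832
α -> β = min(1, 1 − 0.832 + 0.247) = min(1, 0.415) = 0.415
(α /\ α) -> (α -> β) = min(1, 1 − 0.832 + 0.415) = min(1, 0.583) = 0.583
~((α /\ α) -> (α -> β)) = 1 − 0.583 = 0.417
β /\ ~((α /\ α) -> (α -> β)) = min(0.247, 0.417) = 0.247
((β /\ α) -> γ) -> (β /\ ~((α /\ α) -> (α -> β))) = min(1, 1 − 1.000 + 0.247) = min(1, 0.247) = 0.247
~(((β /\ α) -> γ) -> (β /\ ~((α /\ α) -> (α -> β)))) = 1 − 0.247 = 0.753
~~(((β /\ α) -> γ) -> (β /\ ~((α /\ α) -> (α -> β)))) = 1 − 0.753 = 0.247

0.247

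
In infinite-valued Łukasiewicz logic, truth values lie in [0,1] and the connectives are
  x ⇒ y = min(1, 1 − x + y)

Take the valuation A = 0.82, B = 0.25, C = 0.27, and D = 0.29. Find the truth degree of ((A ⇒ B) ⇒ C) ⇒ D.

0.45

A ⇒ B = min(1, 1 − 0.82 + 0.25) = min(1, 0.43) = 0.43
(A ⇒ B) ⇒ C = min(1, 1 − 0.43 + 0.27) = min(1, 0.84) = 0.84
((A ⇒ B) ⇒ C) ⇒ D = min(1, 1 − 0.84 + 0.29) = min(1, 0.45) = 0.45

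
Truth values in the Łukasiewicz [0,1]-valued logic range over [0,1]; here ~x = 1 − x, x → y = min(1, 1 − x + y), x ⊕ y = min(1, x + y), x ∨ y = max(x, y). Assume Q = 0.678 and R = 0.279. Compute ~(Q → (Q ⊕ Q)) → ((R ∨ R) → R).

Q ⊕ Q = min(1, 0.678 + 0.678) = min(1, 1.356) = 1.000
Q → (Q ⊕ Q) = min(1, 1 − 0.678 + 1.000) = min(1, 1.322) = 1.000
~(Q → (Q ⊕ Q)) = 1 − 1.000 = 0.000
R ∨ R = max(0.279, 0.279) = 0.279
(R ∨ R) → R = min(1, 1 − 0.279 + 0.279) = min(1, 1.000) = 1.000
~(Q → (Q ⊕ Q)) → ((R ∨ R) → R) = min(1, 1 − 0.000 + 1.000) = min(1, 2.000) = 1.000

1.000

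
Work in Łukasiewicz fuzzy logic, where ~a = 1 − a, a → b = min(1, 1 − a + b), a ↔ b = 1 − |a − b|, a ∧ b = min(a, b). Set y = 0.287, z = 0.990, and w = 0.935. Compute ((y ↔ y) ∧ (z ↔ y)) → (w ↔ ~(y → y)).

y ↔ y = 1 − |0.287 − 0.287| = 1 − 0.000 = 1.000
z ↔ y = 1 − |0.990 − 0.287| = 1 − 0.703 = 0.297
(y ↔ y) ∧ (z ↔ y) = min(1.000, 0.297) = 0.297
y → y = min(1, 1 − 0.287 + 0.287) = min(1, 1.000) = 1.000
~(y → y) = 1 − 1.000 = 0.000
w ↔ ~(y → y) = 1 − |0.935 − 0.000| = 1 − 0.935 = 0.065
((y ↔ y) ∧ (z ↔ y)) → (w ↔ ~(y → y)) = min(1, 1 − 0.297 + 0.065) = min(1, 0.768) = 0.768

0.768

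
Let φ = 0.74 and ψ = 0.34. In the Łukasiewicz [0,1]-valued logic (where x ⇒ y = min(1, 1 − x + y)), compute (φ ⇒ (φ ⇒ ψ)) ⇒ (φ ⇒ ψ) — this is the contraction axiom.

φ ⇒ ψ = min(1, 1 − 0.74 + 0.34) = min(1, 0.60) = 0.60
φ ⇒ (φ ⇒ ψ) = min(1, 1 − 0.74 + 0.60) = min(1, 0.86) = 0.86
(φ ⇒ (φ ⇒ ψ)) ⇒ (φ ⇒ ψ) = min(1, 1 − 0.86 + 0.60) = min(1, 0.74) = 0.74
(The value 0.74 < 1 shows this instance is not satisfied; fails in Ł∞ (the t-norm is not idempotent).)

0.74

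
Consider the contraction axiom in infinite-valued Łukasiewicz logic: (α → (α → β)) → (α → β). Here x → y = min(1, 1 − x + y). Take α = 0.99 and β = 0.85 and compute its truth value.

α → β = min(1, 1 − 0.99 + 0.85) = min(1, 0.86) = 0.86
α → (α → β) = min(1, 1 − 0.99 + 0.86) = min(1, 0.87) = 0.87
(α → (α → β)) → (α → β) = min(1, 1 − 0.87 + 0.86) = min(1, 0.99) = 0.99
(The value 0.99 < 1 shows this instance is not satisfied; fails in Ł∞ (the t-norm is not idempotent).)

0.99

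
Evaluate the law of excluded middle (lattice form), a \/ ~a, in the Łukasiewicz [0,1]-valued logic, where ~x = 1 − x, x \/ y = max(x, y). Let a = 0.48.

~a = 1 − 0.48 = 0.52
a \/ ~a = max(0.48, 0.52) = 0.52
(The value 0.52 < 1 shows this instance is not satisfied; not a Ł∞-tautology — its value is max(a, 1−a).)

0.52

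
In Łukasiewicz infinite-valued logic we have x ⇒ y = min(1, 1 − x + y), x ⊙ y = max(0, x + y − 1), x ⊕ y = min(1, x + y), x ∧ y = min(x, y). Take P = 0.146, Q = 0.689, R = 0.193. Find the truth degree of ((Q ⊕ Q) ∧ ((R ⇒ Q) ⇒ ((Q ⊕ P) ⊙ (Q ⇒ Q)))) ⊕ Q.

Q ⊕ Q = min(1, 0.689 + 0.689) = min(1, 1.378) = 1.000
R ⇒ Q = min(1, 1 − 0.193 + 0.689) = min(1, 1.496) = 1.000
Q ⊕ P = min(1, 0.689 + 0.146) = min(1, 0.835) = 0.835
Q ⇒ Q = min(1, 1 − 0.689 + 0.689) = min(1, 1.000) = 1.000
(Q ⊕ P) ⊙ (Q ⇒ Q) = max(0, 0.835 + 1.000 − 1) = max(0, 0.835) = 0.835
(R ⇒ Q) ⇒ ((Q ⊕ P) ⊙ (Q ⇒ Q)) = min(1, 1 − 1.000 + 0.835) = min(1, 0.835) = 0.835
(Q ⊕ Q) ∧ ((R ⇒ Q) ⇒ ((Q ⊕ P) ⊙ (Q ⇒ Q))) = min(1.000, 0.835) = 0.835
((Q ⊕ Q) ∧ ((R ⇒ Q) ⇒ ((Q ⊕ P) ⊙ (Q ⇒ Q)))) ⊕ Q = min(1, 0.835 + 0.689) = min(1, 1.524) = 1.000

1.000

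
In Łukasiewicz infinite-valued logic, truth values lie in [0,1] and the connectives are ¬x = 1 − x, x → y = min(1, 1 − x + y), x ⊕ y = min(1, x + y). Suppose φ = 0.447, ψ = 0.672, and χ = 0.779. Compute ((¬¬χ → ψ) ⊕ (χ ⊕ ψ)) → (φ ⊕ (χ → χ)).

¬χ = 1 − 0.779 = 0.221
¬¬χ = 1 − 0.221 = 0.779
¬¬χ → ψ = min(1, 1 − 0.779 + 0.672) = min(1, 0.893) = 0.893
χ ⊕ ψ = min(1, 0.779 + 0.672) = min(1, 1.451) = 1.000
(¬¬χ → ψ) ⊕ (χ ⊕ ψ) = min(1, 0.893 + 1.000) = min(1, 1.893) = 1.000
χ → χ = min(1, 1 − 0.779 + 0.779) = min(1, 1.000) = 1.000
φ ⊕ (χ → χ) = min(1, 0.447 + 1.000) = min(1, 1.447) = 1.000
((¬¬χ → ψ) ⊕ (χ ⊕ ψ)) → (φ ⊕ (χ → χ)) = min(1, 1 − 1.000 + 1.000) = min(1, 1.000) = 1.000

1.000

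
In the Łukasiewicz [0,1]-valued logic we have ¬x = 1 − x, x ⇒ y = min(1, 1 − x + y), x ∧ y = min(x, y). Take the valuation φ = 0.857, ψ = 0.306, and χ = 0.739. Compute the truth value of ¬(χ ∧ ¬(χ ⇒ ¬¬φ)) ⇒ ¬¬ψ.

0.306

¬φ = 1 − 0.857 = 0.143
¬¬φ = 1 − 0.143 = 0.857
χ ⇒ ¬¬φ = min(1, 1 − 0.739 + 0.857) = min(1, 1.118) = 1.000
¬(χ ⇒ ¬¬φ) = 1 − 1.000 = 0.000
χ ∧ ¬(χ ⇒ ¬¬φ) = min(0.739, 0.000) = 0.000
¬(χ ∧ ¬(χ ⇒ ¬¬φ)) = 1 − 0.000 = 1.000
¬ψ = 1 − 0.306 = 0.694
¬¬ψ = 1 − 0.694 = 0.306
¬(χ ∧ ¬(χ ⇒ ¬¬φ)) ⇒ ¬¬ψ = min(1, 1 − 1.000 + 0.306) = min(1, 0.306) = 0.306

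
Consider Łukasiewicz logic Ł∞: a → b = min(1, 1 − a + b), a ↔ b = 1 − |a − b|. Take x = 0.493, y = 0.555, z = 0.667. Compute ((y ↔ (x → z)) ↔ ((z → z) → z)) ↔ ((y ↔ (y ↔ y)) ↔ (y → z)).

0.667

x → z = min(1, 1 − 0.493 + 0.667) = min(1, 1.174) = 1.000
y ↔ (x → z) = 1 − |0.555 − 1.000| = 1 − 0.445 = 0.555
z → z = min(1, 1 − 0.667 + 0.667) = min(1, 1.000) = 1.000
(z → z) → z = min(1, 1 − 1.000 + 0.667) = min(1, 0.667) = 0.667
(y ↔ (x → z)) ↔ ((z → z) → z) = 1 − |0.555 − 0.667| = 1 − 0.112 = 0.888
y ↔ y = 1 − |0.555 − 0.555| = 1 − 0.000 = 1.000
y ↔ (y ↔ y) = 1 − |0.555 − 1.000| = 1 − 0.445 = 0.555
y → z = min(1, 1 − 0.555 + 0.667) = min(1, 1.112) = 1.000
(y ↔ (y ↔ y)) ↔ (y → z) = 1 − |0.555 − 1.000| = 1 − 0.445 = 0.555
((y ↔ (x → z)) ↔ ((z → z) → z)) ↔ ((y ↔ (y ↔ y)) ↔ (y → z)) = 1 − |0.888 − 0.555| = 1 − 0.333 = 0.667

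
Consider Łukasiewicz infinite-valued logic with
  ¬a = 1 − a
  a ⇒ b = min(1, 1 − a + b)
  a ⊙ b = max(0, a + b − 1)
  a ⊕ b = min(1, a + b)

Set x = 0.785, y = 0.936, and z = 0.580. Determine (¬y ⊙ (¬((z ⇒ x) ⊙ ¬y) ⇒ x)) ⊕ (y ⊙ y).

0.872

¬y = 1 − 0.936 = 0.064
z ⇒ x = min(1, 1 − 0.580 + 0.785) = min(1, 1.205) = 1.000
(z ⇒ x) ⊙ ¬y = max(0, 1.000 + 0.064 − 1) = max(0, 0.064) = 0.064
¬((z ⇒ x) ⊙ ¬y) = 1 − 0.064 = 0.936
¬((z ⇒ x) ⊙ ¬y) ⇒ x = min(1, 1 − 0.936 + 0.785) = min(1, 0.849) = 0.849
¬y ⊙ (¬((z ⇒ x) ⊙ ¬y) ⇒ x) = max(0, 0.064 + 0.849 − 1) = max(0, -0.087) = 0.000
y ⊙ y = max(0, 0.936 + 0.936 − 1) = max(0, 0.872) = 0.872
(¬y ⊙ (¬((z ⇒ x) ⊙ ¬y) ⇒ x)) ⊕ (y ⊙ y) = min(1, 0.000 + 0.872) = min(1, 0.872) = 0.872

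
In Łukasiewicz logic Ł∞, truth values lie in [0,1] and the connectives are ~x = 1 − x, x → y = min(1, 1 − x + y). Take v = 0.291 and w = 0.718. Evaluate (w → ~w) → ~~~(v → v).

~w = 1 − 0.718 = 0.282
w → ~w = min(1, 1 − 0.718 + 0.282) = min(1, 0.564) = 0.564
v → v = min(1, 1 − 0.291 + 0.291) = min(1, 1.000) = 1.000
~(v → v) = 1 − 1.000 = 0.000
~~(v → v) = 1 − 0.000 = 1.000
~~~(v → v) = 1 − 1.000 = 0.000
(w → ~w) → ~~~(v → v) = min(1, 1 − 0.564 + 0.000) = min(1, 0.436) = 0.436

0.436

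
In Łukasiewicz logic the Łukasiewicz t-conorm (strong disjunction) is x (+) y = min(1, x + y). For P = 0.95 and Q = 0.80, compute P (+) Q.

1.00

P (+) Q = min(1, 0.95 + 0.80) = min(1, 1.75) = 1.00
For comparison, the Gödel t-conorm max(x, y) would give 0.95.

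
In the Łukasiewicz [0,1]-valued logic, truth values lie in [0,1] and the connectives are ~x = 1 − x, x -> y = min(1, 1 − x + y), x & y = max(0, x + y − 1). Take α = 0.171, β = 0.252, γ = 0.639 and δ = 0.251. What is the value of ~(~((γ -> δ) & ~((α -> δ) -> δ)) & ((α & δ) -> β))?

γ -> δ = min(1, 1 − 0.639 + 0.251) = min(1, 0.612) = 0.612
α -> δ = min(1, 1 − 0.171 + 0.251) = min(1, 1.080) = 1.000
(α -> δ) -> δ = min(1, 1 − 1.000 + 0.251) = min(1, 0.251) = 0.251
~((α -> δ) -> δ) = 1 − 0.251 = 0.749
(γ -> δ) & ~((α -> δ) -> δ) = max(0, 0.612 + 0.749 − 1) = max(0, 0.361) = 0.361
~((γ -> δ) & ~((α -> δ) -> δ)) = 1 − 0.361 = 0.639
α & δ = max(0, 0.171 + 0.251 − 1) = max(0, -0.578) = 0.000
(α & δ) -> β = min(1, 1 − 0.000 + 0.252) = min(1, 1.252) = 1.000
~((γ -> δ) & ~((α -> δ) -> δ)) & ((α & δ) -> β) = max(0, 0.639 + 1.000 − 1) = max(0, 0.639) = 0.639
~(~((γ -> δ) & ~((α -> δ) -> δ)) & ((α & δ) -> β)) = 1 − 0.639 = 0.361

0.361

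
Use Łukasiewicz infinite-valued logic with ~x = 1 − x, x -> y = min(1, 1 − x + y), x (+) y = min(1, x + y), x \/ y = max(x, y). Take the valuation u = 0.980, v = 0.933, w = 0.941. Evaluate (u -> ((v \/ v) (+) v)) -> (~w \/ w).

0.941

v \/ v = max(0.933, 0.933) = 0.933
(v \/ v) (+) v = min(1, 0.933 + 0.933) = min(1, 1.866) = 1.000
u -> ((v \/ v) (+) v) = min(1, 1 − 0.980 + 1.000) = min(1, 1.020) = 1.000
~w = 1 − 0.941 = 0.059
~w \/ w = max(0.059, 0.941) = 0.941
(u -> ((v \/ v) (+) v)) -> (~w \/ w) = min(1, 1 − 1.000 + 0.941) = min(1, 0.941) = 0.941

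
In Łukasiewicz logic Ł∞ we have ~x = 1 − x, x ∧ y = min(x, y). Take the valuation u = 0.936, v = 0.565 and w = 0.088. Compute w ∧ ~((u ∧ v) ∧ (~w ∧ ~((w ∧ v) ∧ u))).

0.088

u ∧ v = min(0.936, 0.565) = 0.565
~w = 1 − 0.088 = 0.912
w ∧ v = min(0.088, 0.565) = 0.088
(w ∧ v) ∧ u = min(0.088, 0.936) = 0.088
~((w ∧ v) ∧ u) = 1 − 0.088 = 0.912
~w ∧ ~((w ∧ v) ∧ u) = min(0.912, 0.912) = 0.912
(u ∧ v) ∧ (~w ∧ ~((w ∧ v) ∧ u)) = min(0.565, 0.912) = 0.565
~((u ∧ v) ∧ (~w ∧ ~((w ∧ v) ∧ u))) = 1 − 0.565 = 0.435
w ∧ ~((u ∧ v) ∧ (~w ∧ ~((w ∧ v) ∧ u))) = min(0.088, 0.435) = 0.088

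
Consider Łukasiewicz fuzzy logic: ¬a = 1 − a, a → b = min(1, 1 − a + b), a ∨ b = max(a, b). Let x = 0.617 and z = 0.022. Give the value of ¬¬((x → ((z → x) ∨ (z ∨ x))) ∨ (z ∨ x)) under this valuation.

1.000

z → x = min(1, 1 − 0.022 + 0.617) = min(1, 1.595) = 1.000
z ∨ x = max(0.022, 0.617) = 0.617
(z → x) ∨ (z ∨ x) = max(1.000, 0.617) = 1.000
x → ((z → x) ∨ (z ∨ x)) = min(1, 1 − 0.617 + 1.000) = min(1, 1.383) = 1.000
(x → ((z → x) ∨ (z ∨ x))) ∨ (z ∨ x) = max(1.000, 0.617) = 1.000
¬((x → ((z → x) ∨ (z ∨ x))) ∨ (z ∨ x)) = 1 − 1.000 = 0.000
¬¬((x → ((z → x) ∨ (z ∨ x))) ∨ (z ∨ x)) = 1 − 0.000 = 1.000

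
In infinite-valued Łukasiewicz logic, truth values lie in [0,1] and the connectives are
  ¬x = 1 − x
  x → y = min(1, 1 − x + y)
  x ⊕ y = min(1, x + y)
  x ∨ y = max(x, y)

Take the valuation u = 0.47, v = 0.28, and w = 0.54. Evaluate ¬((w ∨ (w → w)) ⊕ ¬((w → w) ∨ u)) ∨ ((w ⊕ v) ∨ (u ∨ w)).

w → w = min(1, 1 − 0.54 + 0.54) = min(1, 1.00) = 1.00
w ∨ (w → w) = max(0.54, 1.00) = 1.00
(w → w) ∨ u = max(1.00, 0.47) = 1.00
¬((w → w) ∨ u) = 1 − 1.00 = 0.00
(w ∨ (w → w)) ⊕ ¬((w → w) ∨ u) = min(1, 1.00 + 0.00) = min(1, 1.00) = 1.00
¬((w ∨ (w → w)) ⊕ ¬((w → w) ∨ u)) = 1 − 1.00 = 0.00
w ⊕ v = min(1, 0.54 + 0.28) = min(1, 0.82) = 0.82
u ∨ w = max(0.47, 0.54) = 0.54
(w ⊕ v) ∨ (u ∨ w) = max(0.82, 0.54) = 0.82
¬((w ∨ (w → w)) ⊕ ¬((w → w) ∨ u)) ∨ ((w ⊕ v) ∨ (u ∨ w)) = max(0.00, 0.82) = 0.82

0.82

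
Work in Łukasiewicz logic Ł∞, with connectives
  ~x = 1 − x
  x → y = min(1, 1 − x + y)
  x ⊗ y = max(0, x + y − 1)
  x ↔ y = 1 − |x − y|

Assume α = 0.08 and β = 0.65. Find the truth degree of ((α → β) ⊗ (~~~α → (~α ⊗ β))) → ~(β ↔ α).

α → β = min(1, 1 − 0.08 + 0.65) = min(1, 1.57) = 1.00
~α = 1 − 0.08 = 0.92
~~α = 1 − 0.92 = 0.08
~~~α = 1 − 0.08 = 0.92
~α ⊗ β = max(0, 0.92 + 0.65 − 1) = max(0, 0.57) = 0.57
~~~α → (~α ⊗ β) = min(1, 1 − 0.92 + 0.57) = min(1, 0.65) = 0.65
(α → β) ⊗ (~~~α → (~α ⊗ β)) = max(0, 1.00 + 0.65 − 1) = max(0, 0.65) = 0.65
β ↔ α = 1 − |0.65 − 0.08| = 1 − 0.57 = 0.43
~(β ↔ α) = 1 − 0.43 = 0.57
((α → β) ⊗ (~~~α → (~α ⊗ β))) → ~(β ↔ α) = min(1, 1 − 0.65 + 0.57) = min(1, 0.92) = 0.92

0.92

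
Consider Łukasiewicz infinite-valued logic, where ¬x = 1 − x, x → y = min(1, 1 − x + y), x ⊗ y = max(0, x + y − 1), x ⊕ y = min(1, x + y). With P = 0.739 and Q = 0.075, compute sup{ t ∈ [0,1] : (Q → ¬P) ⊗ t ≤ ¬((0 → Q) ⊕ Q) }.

¬P = 1 − 0.739 = 0.261
Q → ¬P = min(1, 1 − 0.075 + 0.261) = min(1, 1.186) = 1.000
So the left factor is Q → ¬P = 1.000.
0 → Q = min(1, 1 − 0.000 + 0.075) = min(1, 1.075) = 1.000
(0 → Q) ⊕ Q = min(1, 1.000 + 0.075) = min(1, 1.075) = 1.000
¬((0 → Q) ⊕ Q) = 1 − 1.000 = 0.000
So the right-hand bound is ¬((0 → Q) ⊕ Q) = 0.000.
The residuum of the Łukasiewicz t-norm gives the supremum: min(1, 1 − 1.000 + 0.000).
1 − 1.000 + 0.000 = 0.000, so t = min(1, 0.000) = 0.000.
Check: 1.000 ⊗ 0.000 = max(0, 0.000) = 0.000 ≤ 0.000.

0.000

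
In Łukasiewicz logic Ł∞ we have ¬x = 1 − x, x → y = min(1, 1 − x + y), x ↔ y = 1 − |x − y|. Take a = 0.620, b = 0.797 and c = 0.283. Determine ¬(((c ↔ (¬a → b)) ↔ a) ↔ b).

¬a = 1 − 0.620 = 0.380
¬a → b = min(1, 1 − 0.380 + 0.797) = min(1, 1.417) = 1.000
c ↔ (¬a → b) = 1 − |0.283 − 1.000| = 1 − 0.717 = 0.283
(c ↔ (¬a → b)) ↔ a = 1 − |0.283 − 0.620| = 1 − 0.337 = 0.663
((c ↔ (¬a → b)) ↔ a) ↔ b = 1 − |0.663 − 0.797| = 1 − 0.134 = 0.866
¬(((c ↔ (¬a → b)) ↔ a) ↔ b) = 1 − 0.866 = 0.134

0.134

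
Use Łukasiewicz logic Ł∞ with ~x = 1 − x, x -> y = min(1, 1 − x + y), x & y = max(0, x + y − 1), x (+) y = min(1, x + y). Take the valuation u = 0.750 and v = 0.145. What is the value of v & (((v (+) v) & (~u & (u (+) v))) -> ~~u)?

0.145

v (+) v = min(1, 0.145 + 0.145) = min(1, 0.290) = 0.290
~u = 1 − 0.750 = 0.250
u (+) v = min(1, 0.750 + 0.145) = min(1, 0.895) = 0.895
~u & (u (+) v) = max(0, 0.250 + 0.895 − 1) = max(0, 0.145) = 0.145
(v (+) v) & (~u & (u (+) v)) = max(0, 0.290 + 0.145 − 1) = max(0, -0.565) = 0.000
~~u = 1 − 0.250 = 0.750
((v (+) v) & (~u & (u (+) v))) -> ~~u = min(1, 1 − 0.000 + 0.750) = min(1, 1.750) = 1.000
v & (((v (+) v) & (~u & (u (+) v))) -> ~~u) = max(0, 0.145 + 1.000 − 1) = max(0, 0.145) = 0.145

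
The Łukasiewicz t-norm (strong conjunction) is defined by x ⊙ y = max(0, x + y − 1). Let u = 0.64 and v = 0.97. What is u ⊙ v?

u ⊙ v = max(0, 0.64 + 0.97 − 1) = max(0, 0.61) = 0.61
For comparison, the Gödel (minimum) t-norm min(x, y) would give 0.64.

0.61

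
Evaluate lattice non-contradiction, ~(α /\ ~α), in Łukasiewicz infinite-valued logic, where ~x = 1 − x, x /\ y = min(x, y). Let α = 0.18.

~α = 1 − 0.18 = 0.82
α /\ ~α = min(0.18, 0.82) = 0.18
~(α /\ ~α) = 1 − 0.18 = 0.82
(The value 0.82 < 1 shows this instance is not satisfied; not a Ł∞-tautology — its value is 1 − min(a, 1−a).)

0.82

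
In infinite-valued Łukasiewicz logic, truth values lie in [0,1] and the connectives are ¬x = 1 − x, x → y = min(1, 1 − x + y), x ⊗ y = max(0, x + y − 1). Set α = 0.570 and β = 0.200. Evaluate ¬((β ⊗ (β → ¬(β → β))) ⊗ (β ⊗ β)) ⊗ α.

0.570

β → β = min(1, 1 − 0.200 + 0.200) = min(1, 1.000) = 1.000
¬(β → β) = 1 − 1.000 = 0.000
β → ¬(β → β) = min(1, 1 − 0.200 + 0.000) = min(1, 0.800) = 0.800
β ⊗ (β → ¬(β → β)) = max(0, 0.200 + 0.800 − 1) = max(0, 0.000) = 0.000
β ⊗ β = max(0, 0.200 + 0.200 − 1) = max(0, -0.600) = 0.000
(β ⊗ (β → ¬(β → β))) ⊗ (β ⊗ β) = max(0, 0.000 + 0.000 − 1) = max(0, -1.000) = 0.000
¬((β ⊗ (β → ¬(β → β))) ⊗ (β ⊗ β)) = 1 − 0.000 = 1.000
¬((β ⊗ (β → ¬(β → β))) ⊗ (β ⊗ β)) ⊗ α = max(0, 1.000 + 0.570 − 1) = max(0, 0.570) = 0.570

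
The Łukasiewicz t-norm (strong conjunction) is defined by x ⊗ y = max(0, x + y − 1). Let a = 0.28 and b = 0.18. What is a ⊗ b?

a ⊗ b = max(0, 0.28 + 0.18 − 1) = max(0, -0.54) = 0.00
For comparison, the Gödel (minimum) t-norm min(x, y) would give 0.18.

0.00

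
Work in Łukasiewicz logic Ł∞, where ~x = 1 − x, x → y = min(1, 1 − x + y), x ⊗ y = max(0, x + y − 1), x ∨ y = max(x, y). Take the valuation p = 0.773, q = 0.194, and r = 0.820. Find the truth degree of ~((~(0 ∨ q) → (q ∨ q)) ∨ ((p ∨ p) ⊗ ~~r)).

0 ∨ q = max(0.000, 0.194) = 0.194
~(0 ∨ q) = 1 − 0.194 = 0.806
q ∨ q = max(0.194, 0.194) = 0.194
~(0 ∨ q) → (q ∨ q) = min(1, 1 − 0.806 + 0.194) = min(1, 0.388) = 0.388
p ∨ p = max(0.773, 0.773) = 0.773
~r = 1 − 0.820 = 0.180
~~r = 1 − 0.180 = 0.820
(p ∨ p) ⊗ ~~r = max(0, 0.773 + 0.820 − 1) = max(0, 0.593) = 0.593
(~(0 ∨ q) → (q ∨ q)) ∨ ((p ∨ p) ⊗ ~~r) = max(0.388, 0.593) = 0.593
~((~(0 ∨ q) → (q ∨ q)) ∨ ((p ∨ p) ⊗ ~~r)) = 1 − 0.593 = 0.407

0.407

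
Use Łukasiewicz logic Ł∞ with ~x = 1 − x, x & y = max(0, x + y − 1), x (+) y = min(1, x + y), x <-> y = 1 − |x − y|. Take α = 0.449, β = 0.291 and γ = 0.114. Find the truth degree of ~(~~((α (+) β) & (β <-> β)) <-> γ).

0.626

α (+) β = min(1, 0.449 + 0.291) = min(1, 0.740) = 0.740
β <-> β = 1 − |0.291 − 0.291| = 1 − 0.000 = 1.000
(α (+) β) & (β <-> β) = max(0, 0.740 + 1.000 − 1) = max(0, 0.740) = 0.740
~((α (+) β) & (β <-> β)) = 1 − 0.740 = 0.260
~~((α (+) β) & (β <-> β)) = 1 − 0.260 = 0.740
~~((α (+) β) & (β <-> β)) <-> γ = 1 − |0.740 − 0.114| = 1 − 0.626 = 0.374
~(~~((α (+) β) & (β <-> β)) <-> γ) = 1 − 0.374 = 0.626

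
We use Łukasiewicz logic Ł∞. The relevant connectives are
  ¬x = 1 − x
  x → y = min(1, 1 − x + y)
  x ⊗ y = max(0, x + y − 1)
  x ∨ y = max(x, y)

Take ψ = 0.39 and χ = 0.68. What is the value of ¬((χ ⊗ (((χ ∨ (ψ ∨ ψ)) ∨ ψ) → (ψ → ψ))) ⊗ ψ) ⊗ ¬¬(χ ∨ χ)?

0.61

ψ ∨ ψ = max(0.39, 0.39) = 0.39
χ ∨ (ψ ∨ ψ) = max(0.68, 0.39) = 0.68
(χ ∨ (ψ ∨ ψ)) ∨ ψ = max(0.68, 0.39) = 0.68
ψ → ψ = min(1, 1 − 0.39 + 0.39) = min(1, 1.00) = 1.00
((χ ∨ (ψ ∨ ψ)) ∨ ψ) → (ψ → ψ) = min(1, 1 − 0.68 + 1.00) = min(1, 1.32) = 1.00
χ ⊗ (((χ ∨ (ψ ∨ ψ)) ∨ ψ) → (ψ → ψ)) = max(0, 0.68 + 1.00 − 1) = max(0, 0.68) = 0.68
(χ ⊗ (((χ ∨ (ψ ∨ ψ)) ∨ ψ) → (ψ → ψ))) ⊗ ψ = max(0, 0.68 + 0.39 − 1) = max(0, 0.07) = 0.07
¬((χ ⊗ (((χ ∨ (ψ ∨ ψ)) ∨ ψ) → (ψ → ψ))) ⊗ ψ) = 1 − 0.07 = 0.93
χ ∨ χ = max(0.68, 0.68) = 0.68
¬(χ ∨ χ) = 1 − 0.68 = 0.32
¬¬(χ ∨ χ) = 1 − 0.32 = 0.68
¬((χ ⊗ (((χ ∨ (ψ ∨ ψ)) ∨ ψ) → (ψ → ψ))) ⊗ ψ) ⊗ ¬¬(χ ∨ χ) = max(0, 0.93 + 0.68 − 1) = max(0, 0.61) = 0.61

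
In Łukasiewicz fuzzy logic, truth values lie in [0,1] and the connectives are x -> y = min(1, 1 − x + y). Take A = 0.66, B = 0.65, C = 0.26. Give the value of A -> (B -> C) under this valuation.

B -> C = min(1, 1 − 0.65 + 0.26) = min(1, 0.61) = 0.61
A -> (B -> C) = min(1, 1 − 0.66 + 0.61) = min(1, 0.95) = 0.95

0.95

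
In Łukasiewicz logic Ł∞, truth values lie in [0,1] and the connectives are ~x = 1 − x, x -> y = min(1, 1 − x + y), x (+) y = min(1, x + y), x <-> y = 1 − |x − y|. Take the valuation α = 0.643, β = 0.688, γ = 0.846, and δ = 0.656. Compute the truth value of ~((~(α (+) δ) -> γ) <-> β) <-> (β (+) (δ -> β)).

α (+) δ = min(1, 0.643 + 0.656) = min(1, 1.299) = 1.000
~(α (+) δ) = 1 − 1.000 = 0.000
~(α (+) δ) -> γ = min(1, 1 − 0.000 + 0.846) = min(1, 1.846) = 1.000
(~(α (+) δ) -> γ) <-> β = 1 − |1.000 − 0.688| = 1 − 0.312 = 0.688
~((~(α (+) δ) -> γ) <-> β) = 1 − 0.688 = 0.312
δ -> β = min(1, 1 − 0.656 + 0.688) = min(1, 1.032) = 1.000
β (+) (δ -> β) = min(1, 0.688 + 1.000) = min(1, 1.688) = 1.000
~((~(α (+) δ) -> γ) <-> β) <-> (β (+) (δ -> β)) = 1 − |0.312 − 1.000| = 1 − 0.688 = 0.312

0.312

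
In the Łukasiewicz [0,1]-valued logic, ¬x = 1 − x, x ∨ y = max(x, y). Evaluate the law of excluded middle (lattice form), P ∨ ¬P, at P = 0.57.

¬P = 1 − 0.57 = 0.43
P ∨ ¬P = max(0.57, 0.43) = 0.57
(The value 0.57 < 1 shows this instance is not satisfied; not a Ł∞-tautology — its value is max(a, 1−a).)

0.57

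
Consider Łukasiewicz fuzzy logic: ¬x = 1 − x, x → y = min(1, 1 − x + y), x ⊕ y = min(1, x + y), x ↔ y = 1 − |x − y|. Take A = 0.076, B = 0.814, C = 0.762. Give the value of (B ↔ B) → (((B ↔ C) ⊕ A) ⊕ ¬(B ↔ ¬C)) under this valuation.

B ↔ B = 1 − |0.814 − 0.814| = 1 − 0.000 = 1.000
B ↔ C = 1 − |0.814 − 0.762| = 1 − 0.052 = 0.948
(B ↔ C) ⊕ A = min(1, 0.948 + 0.076) = min(1, 1.024) = 1.000
¬C = 1 − 0.762 = 0.238
B ↔ ¬C = 1 − |0.814 − 0.238| = 1 − 0.576 = 0.424
¬(B ↔ ¬C) = 1 − 0.424 = 0.576
((B ↔ C) ⊕ A) ⊕ ¬(B ↔ ¬C) = min(1, 1.000 + 0.576) = min(1, 1.576) = 1.000
(B ↔ B) → (((B ↔ C) ⊕ A) ⊕ ¬(B ↔ ¬C)) = min(1, 1 − 1.000 + 1.000) = min(1, 1.000) = 1.000

1.000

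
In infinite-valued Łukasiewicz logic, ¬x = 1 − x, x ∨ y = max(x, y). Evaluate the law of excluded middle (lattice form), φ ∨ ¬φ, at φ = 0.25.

¬φ = 1 − 0.25 = 0.75
φ ∨ ¬φ = max(0.25, 0.75) = 0.75
(The value 0.75 < 1 shows this instance is not satisfied; not a Ł∞-tautology — its value is max(a, 1−a).)

0.75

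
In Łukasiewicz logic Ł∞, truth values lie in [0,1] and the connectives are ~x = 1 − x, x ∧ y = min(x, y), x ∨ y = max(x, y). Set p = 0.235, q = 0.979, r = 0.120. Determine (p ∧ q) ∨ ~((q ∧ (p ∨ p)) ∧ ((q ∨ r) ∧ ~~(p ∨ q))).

0.765

p ∧ q = min(0.235, 0.979) = 0.235
p ∨ p = max(0.235, 0.235) = 0.235
q ∧ (p ∨ p) = min(0.979, 0.235) = 0.235
q ∨ r = max(0.979, 0.120) = 0.979
p ∨ q = max(0.235, 0.979) = 0.979
~(p ∨ q) = 1 − 0.979 = 0.021
~~(p ∨ q) = 1 − 0.021 = 0.979
(q ∨ r) ∧ ~~(p ∨ q) = min(0.979, 0.979) = 0.979
(q ∧ (p ∨ p)) ∧ ((q ∨ r) ∧ ~~(p ∨ q)) = min(0.235, 0.979) = 0.235
~((q ∧ (p ∨ p)) ∧ ((q ∨ r) ∧ ~~(p ∨ q))) = 1 − 0.235 = 0.765
(p ∧ q) ∨ ~((q ∧ (p ∨ p)) ∧ ((q ∨ r) ∧ ~~(p ∨ q))) = max(0.235, 0.765) = 0.765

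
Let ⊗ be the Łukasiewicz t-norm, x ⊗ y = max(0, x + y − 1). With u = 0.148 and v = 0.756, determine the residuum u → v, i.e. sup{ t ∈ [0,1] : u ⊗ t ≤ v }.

The residuum of the Łukasiewicz t-norm gives the supremum: min(1, 1 − 0.148 + 0.756).
1 − 0.148 + 0.756 = 1.608, so t = min(1, 1.608) = 1.000.
Check: 0.148 ⊗ 1.000 = max(0, 0.148) = 0.148 ≤ 0.756.

1.000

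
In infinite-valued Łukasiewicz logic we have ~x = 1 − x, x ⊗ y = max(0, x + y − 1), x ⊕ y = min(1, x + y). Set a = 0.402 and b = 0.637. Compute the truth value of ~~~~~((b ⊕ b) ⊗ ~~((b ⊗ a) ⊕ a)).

0.559

b ⊕ b = min(1, 0.637 + 0.637) = min(1, 1.274) = 1.000
b ⊗ a = max(0, 0.637 + 0.402 − 1) = max(0, 0.039) = 0.039
(b ⊗ a) ⊕ a = min(1, 0.039 + 0.402) = min(1, 0.441) = 0.441
~((b ⊗ a) ⊕ a) = 1 − 0.441 = 0.559
~~((b ⊗ a) ⊕ a) = 1 − 0.559 = 0.441
(b ⊕ b) ⊗ ~~((b ⊗ a) ⊕ a) = max(0, 1.000 + 0.441 − 1) = max(0, 0.441) = 0.441
~((b ⊕ b) ⊗ ~~((b ⊗ a) ⊕ a)) = 1 − 0.441 = 0.559
~~((b ⊕ b) ⊗ ~~((b ⊗ a) ⊕ a)) = 1 − 0.559 = 0.441
~~~((b ⊕ b) ⊗ ~~((b ⊗ a) ⊕ a)) = 1 − 0.441 = 0.559
~~~~((b ⊕ b) ⊗ ~~((b ⊗ a) ⊕ a)) = 1 − 0.559 = 0.441
~~~~~((b ⊕ b) ⊗ ~~((b ⊗ a) ⊕ a)) = 1 − 0.441 = 0.559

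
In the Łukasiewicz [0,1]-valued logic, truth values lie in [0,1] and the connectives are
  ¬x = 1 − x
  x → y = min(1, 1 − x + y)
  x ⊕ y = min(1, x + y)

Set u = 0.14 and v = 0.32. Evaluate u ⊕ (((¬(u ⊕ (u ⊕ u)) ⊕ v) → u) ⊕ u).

0.52

u ⊕ u = min(1, 0.14 + 0.14) = min(1, 0.28) = 0.28
u ⊕ (u ⊕ u) = min(1, 0.14 + 0.28) = min(1, 0.42) = 0.42
¬(u ⊕ (u ⊕ u)) = 1 − 0.42 = 0.58
¬(u ⊕ (u ⊕ u)) ⊕ v = min(1, 0.58 + 0.32) = min(1, 0.90) = 0.90
(¬(u ⊕ (u ⊕ u)) ⊕ v) → u = min(1, 1 − 0.90 + 0.14) = min(1, 0.24) = 0.24
((¬(u ⊕ (u ⊕ u)) ⊕ v) → u) ⊕ u = min(1, 0.24 + 0.14) = min(1, 0.38) = 0.38
u ⊕ (((¬(u ⊕ (u ⊕ u)) ⊕ v) → u) ⊕ u) = min(1, 0.14 + 0.38) = min(1, 0.52) = 0.52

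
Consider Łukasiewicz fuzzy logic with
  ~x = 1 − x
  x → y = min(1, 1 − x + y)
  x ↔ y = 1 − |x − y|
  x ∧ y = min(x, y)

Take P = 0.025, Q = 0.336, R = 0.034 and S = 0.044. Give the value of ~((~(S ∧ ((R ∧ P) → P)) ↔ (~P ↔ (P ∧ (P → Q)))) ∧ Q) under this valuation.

0.906

R ∧ P = min(0.034, 0.025) = 0.025
(R ∧ P) → P = min(1, 1 − 0.025 + 0.025) = min(1, 1.000) = 1.000
S ∧ ((R ∧ P) → P) = min(0.044, 1.000) = 0.044
~(S ∧ ((R ∧ P) → P)) = 1 − 0.044 = 0.956
~P = 1 − 0.025 = 0.975
P → Q = min(1, 1 − 0.025 + 0.336) = min(1, 1.311) = 1.000
P ∧ (P → Q) = min(0.025, 1.000) = 0.025
~P ↔ (P ∧ (P → Q)) = 1 − |0.975 − 0.025| = 1 − 0.950 = 0.050
~(S ∧ ((R ∧ P) → P)) ↔ (~P ↔ (P ∧ (P → Q))) = 1 − |0.956 − 0.050| = 1 − 0.906 = 0.094
(~(S ∧ ((R ∧ P) → P)) ↔ (~P ↔ (P ∧ (P → Q)))) ∧ Q = min(0.094, 0.336) = 0.094
~((~(S ∧ ((R ∧ P) → P)) ↔ (~P ↔ (P ∧ (P → Q)))) ∧ Q) = 1 − 0.094 = 0.906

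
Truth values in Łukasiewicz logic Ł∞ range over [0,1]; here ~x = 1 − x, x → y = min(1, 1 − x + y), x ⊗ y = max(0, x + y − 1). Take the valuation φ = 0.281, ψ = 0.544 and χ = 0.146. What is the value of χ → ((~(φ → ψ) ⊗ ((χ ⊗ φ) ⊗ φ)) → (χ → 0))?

φ → ψ = min(1, 1 − 0.281 + 0.544) = min(1, 1.263) = 1.000
~(φ → ψ) = 1 − 1.000 = 0.000
χ ⊗ φ = max(0, 0.146 + 0.281 − 1) = max(0, -0.573) = 0.000
(χ ⊗ φ) ⊗ φ = max(0, 0.000 + 0.281 − 1) = max(0, -0.719) = 0.000
~(φ → ψ) ⊗ ((χ ⊗ φ) ⊗ φ) = max(0, 0.000 + 0.000 − 1) = max(0, -1.000) = 0.000
χ → 0 = min(1, 1 − 0.146 + 0.000) = min(1, 0.854) = 0.854
(~(φ → ψ) ⊗ ((χ ⊗ φ) ⊗ φ)) → (χ → 0) = min(1, 1 − 0.000 + 0.854) = min(1, 1.854) = 1.000
χ → ((~(φ → ψ) ⊗ ((χ ⊗ φ) ⊗ φ)) → (χ → 0)) = min(1, 1 − 0.146 + 1.000) = min(1, 1.854) = 1.000

1.000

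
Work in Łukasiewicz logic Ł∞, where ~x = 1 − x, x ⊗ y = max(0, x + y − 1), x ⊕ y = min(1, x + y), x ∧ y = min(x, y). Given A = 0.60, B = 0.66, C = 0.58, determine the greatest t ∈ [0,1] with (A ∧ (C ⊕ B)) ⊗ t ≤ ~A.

C ⊕ B = min(1, 0.58 + 0.66) = min(1, 1.24) = 1.00
A ∧ (C ⊕ B) = min(0.60, 1.00) = 0.60
So the left factor is A ∧ (C ⊕ B) = 0.60.
~A = 1 − 0.60 = 0.40
So the right-hand bound is ~A = 0.40.
The residuum of the Łukasiewicz t-norm gives the supremum: min(1, 1 − 0.60 + 0.40).
1 − 0.60 + 0.40 = 0.80, so t = min(1, 0.80) = 0.80.
Check: 0.60 ⊗ 0.80 = max(0, 0.40) = 0.40 ≤ 0.40.

0.80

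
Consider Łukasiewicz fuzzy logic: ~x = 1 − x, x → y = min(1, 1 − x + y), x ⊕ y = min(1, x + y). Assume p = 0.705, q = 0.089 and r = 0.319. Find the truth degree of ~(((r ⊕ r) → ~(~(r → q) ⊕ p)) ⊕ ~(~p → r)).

0.573

r ⊕ r = min(1, 0.319 + 0.319) = min(1, 0.638) = 0.638
r → q = min(1, 1 − 0.319 + 0.089) = min(1, 0.770) = 0.770
~(r → q) = 1 − 0.770 = 0.230
~(r → q) ⊕ p = min(1, 0.230 + 0.705) = min(1, 0.935) = 0.935
~(~(r → q) ⊕ p) = 1 − 0.935 = 0.065
(r ⊕ r) → ~(~(r → q) ⊕ p) = min(1, 1 − 0.638 + 0.065) = min(1, 0.427) = 0.427
~p = 1 − 0.705 = 0.295
~p → r = min(1, 1 − 0.295 + 0.319) = min(1, 1.024) = 1.000
~(~p → r) = 1 − 1.000 = 0.000
((r ⊕ r) → ~(~(r → q) ⊕ p)) ⊕ ~(~p → r) = min(1, 0.427 + 0.000) = min(1, 0.427) = 0.427
~(((r ⊕ r) → ~(~(r → q) ⊕ p)) ⊕ ~(~p → r)) = 1 − 0.427 = 0.573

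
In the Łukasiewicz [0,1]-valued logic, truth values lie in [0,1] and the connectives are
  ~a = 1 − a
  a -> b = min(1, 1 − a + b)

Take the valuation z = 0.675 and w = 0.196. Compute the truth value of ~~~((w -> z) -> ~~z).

w -> z = min(1, 1 − 0.196 + 0.675) = min(1, 1.479) = 1.000
~z = 1 − 0.675 = 0.325
~~z = 1 − 0.325 = 0.675
(w -> z) -> ~~z = min(1, 1 − 1.000 + 0.675) = min(1, 0.675) = 0.675
~((w -> z) -> ~~z) = 1 − 0.675 = 0.325
~~((w -> z) -> ~~z) = 1 − 0.325 = 0.675
~~~((w -> z) -> ~~z) = 1 − 0.675 = 0.325

0.325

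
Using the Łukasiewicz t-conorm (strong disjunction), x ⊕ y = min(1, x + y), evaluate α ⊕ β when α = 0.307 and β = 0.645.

0.952

α ⊕ β = min(1, 0.307 + 0.645) = min(1, 0.952) = 0.952
For comparison, the Gödel t-conorm max(x, y) would give 0.645.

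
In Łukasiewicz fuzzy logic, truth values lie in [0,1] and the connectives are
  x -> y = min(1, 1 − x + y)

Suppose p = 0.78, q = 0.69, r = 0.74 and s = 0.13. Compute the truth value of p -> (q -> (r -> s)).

r -> s = min(1, 1 − 0.74 + 0.13) = min(1, 0.39) = 0.39
q -> (r -> s) = min(1, 1 − 0.69 + 0.39) = min(1, 0.70) = 0.70
p -> (q -> (r -> s)) = min(1, 1 − 0.78 + 0.70) = min(1, 0.92) = 0.92

0.92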